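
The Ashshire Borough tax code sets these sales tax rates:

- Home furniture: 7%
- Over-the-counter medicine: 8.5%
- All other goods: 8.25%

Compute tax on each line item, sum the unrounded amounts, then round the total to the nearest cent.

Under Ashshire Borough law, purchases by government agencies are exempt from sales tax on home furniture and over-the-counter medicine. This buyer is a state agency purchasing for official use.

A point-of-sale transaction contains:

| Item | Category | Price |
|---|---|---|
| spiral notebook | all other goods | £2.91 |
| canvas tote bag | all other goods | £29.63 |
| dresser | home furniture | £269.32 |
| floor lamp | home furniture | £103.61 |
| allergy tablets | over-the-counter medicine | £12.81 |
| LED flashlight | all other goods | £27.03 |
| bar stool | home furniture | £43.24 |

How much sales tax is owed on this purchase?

Spiral notebook £2.91: all other goods → 8.25% → £0.240075
Canvas tote bag £29.63: all other goods → 8.25% → £2.444475
Dresser £269.32: home furniture, buyer-exempt → 0% → £0.00
Floor lamp £103.61: home furniture, buyer-exempt → 0% → £0.00
Allergy tablets £12.81: over-the-counter medicine, buyer-exempt → 0% → £0.00
LED flashlight £27.03: all other goods → 8.25% → £2.229975
Bar stool £43.24: home furniture, buyer-exempt → 0% → £0.00
Unrounded tax sum = £4.914525 → £4.91

£4.91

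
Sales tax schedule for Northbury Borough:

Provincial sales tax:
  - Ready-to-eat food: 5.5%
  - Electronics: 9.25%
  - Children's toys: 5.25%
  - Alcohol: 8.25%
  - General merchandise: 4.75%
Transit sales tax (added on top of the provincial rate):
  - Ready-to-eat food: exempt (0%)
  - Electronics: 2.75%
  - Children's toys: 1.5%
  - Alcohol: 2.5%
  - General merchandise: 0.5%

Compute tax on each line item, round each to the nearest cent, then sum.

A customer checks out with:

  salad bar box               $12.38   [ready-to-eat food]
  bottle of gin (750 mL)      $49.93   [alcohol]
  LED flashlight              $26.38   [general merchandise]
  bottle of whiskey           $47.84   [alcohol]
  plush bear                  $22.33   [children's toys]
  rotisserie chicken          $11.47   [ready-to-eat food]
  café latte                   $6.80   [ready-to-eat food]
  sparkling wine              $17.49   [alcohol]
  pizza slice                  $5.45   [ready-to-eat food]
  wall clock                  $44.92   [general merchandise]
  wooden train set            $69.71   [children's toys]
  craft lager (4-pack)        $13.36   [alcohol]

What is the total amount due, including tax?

Salad bar box $12.38: ready-to-eat food → 5.5% + 0% transit = 5.5% → $0.68
Bottle of gin (750 mL) $49.93: alcohol → 8.25% + 2.5% transit = 10.75% → $5.37
LED flashlight $26.38: general merchandise → 4.75% + 0.5% transit = 5.25% → $1.38
Bottle of whiskey $47.84: alcohol → 8.25% + 2.5% transit = 10.75% → $5.14
Plush bear $22.33: children's toys → 5.25% + 1.5% transit = 6.75% → $1.51
Rotisserie chicken $11.47: ready-to-eat food → 5.5% + 0% transit = 5.5% → $0.63
Café latte $6.80: ready-to-eat food → 5.5% + 0% transit = 5.5% → $0.37
Sparkling wine $17.49: alcohol → 8.25% + 2.5% transit = 10.75% → $1.88
Pizza slice $5.45: ready-to-eat food → 5.5% + 0% transit = 5.5% → $0.30
Wall clock $44.92: general merchandise → 4.75% + 0.5% transit = 5.25% → $2.36
Wooden train set $69.71: children's toys → 5.25% + 1.5% transit = 6.75% → $4.71
Craft lager (4-pack) $13.36: alcohol → 8.25% + 2.5% transit = 10.75% → $1.44
Subtotal = $328.06; tax = $25.77; total due = $353.83

$353.83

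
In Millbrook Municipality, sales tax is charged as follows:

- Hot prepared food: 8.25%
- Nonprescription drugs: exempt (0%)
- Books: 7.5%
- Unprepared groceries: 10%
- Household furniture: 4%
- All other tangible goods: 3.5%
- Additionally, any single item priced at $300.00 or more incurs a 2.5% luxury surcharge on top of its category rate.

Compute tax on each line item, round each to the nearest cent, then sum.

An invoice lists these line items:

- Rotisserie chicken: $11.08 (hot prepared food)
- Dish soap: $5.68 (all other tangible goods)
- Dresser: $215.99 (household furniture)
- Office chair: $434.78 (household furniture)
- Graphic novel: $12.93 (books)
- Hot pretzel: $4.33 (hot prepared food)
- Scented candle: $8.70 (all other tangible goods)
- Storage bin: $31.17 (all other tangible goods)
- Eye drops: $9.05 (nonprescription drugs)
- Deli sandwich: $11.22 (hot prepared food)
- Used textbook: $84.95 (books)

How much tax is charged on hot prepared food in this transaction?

Rotisserie chicken $11.08: hot prepared food → 8.25% → $0.91
Hot pretzel $4.33: hot prepared food → 8.25% → $0.36
Deli sandwich $11.22: hot prepared food → 8.25% → $0.93
Tax on hot prepared food = $0.91 + $0.36 + $0.93 = $2.20

$2.20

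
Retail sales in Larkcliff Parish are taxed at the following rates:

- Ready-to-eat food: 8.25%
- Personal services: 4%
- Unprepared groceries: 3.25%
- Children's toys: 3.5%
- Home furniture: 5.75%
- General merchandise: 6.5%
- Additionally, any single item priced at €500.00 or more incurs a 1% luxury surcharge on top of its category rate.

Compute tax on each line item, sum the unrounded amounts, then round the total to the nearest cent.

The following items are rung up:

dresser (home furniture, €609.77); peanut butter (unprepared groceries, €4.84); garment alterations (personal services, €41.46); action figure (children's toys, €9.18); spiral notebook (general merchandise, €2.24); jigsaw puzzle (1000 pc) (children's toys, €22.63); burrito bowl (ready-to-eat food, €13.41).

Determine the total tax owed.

Dresser €609.77: home furniture → 5.75% + 1% surcharge = 6.75% → €41.159475
Peanut butter €4.84: unprepared groceries → 3.25% → €0.1573
Garment alterations €41.46: personal services → 4% → €1.6584
Action figure €9.18: children's toys → 3.5% → €0.3213
Spiral notebook €2.24: general merchandise → 6.5% → €0.1456
Jigsaw puzzle (1000 pc) €22.63: children's toys → 3.5% → €0.79205
Burrito bowl €13.41: ready-to-eat food → 8.25% → €1.106325
Unrounded tax sum = €45.34045 → €45.34

€45.34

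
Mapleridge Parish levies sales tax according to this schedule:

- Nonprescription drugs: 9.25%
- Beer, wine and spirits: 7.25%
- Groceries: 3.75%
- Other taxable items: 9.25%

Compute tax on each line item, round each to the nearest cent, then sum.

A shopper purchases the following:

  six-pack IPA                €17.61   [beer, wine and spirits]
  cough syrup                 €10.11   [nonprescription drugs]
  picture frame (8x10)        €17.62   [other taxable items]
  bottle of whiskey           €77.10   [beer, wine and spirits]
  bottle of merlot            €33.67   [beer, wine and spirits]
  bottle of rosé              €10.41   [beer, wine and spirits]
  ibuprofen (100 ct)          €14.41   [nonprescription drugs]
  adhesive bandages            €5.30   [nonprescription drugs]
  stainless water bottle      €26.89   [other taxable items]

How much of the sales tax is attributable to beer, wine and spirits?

€10.06

Six-pack IPA €17.61: beer, wine and spirits → 7.25% → €1.28
Bottle of whiskey €77.10: beer, wine and spirits → 7.25% → €5.59
Bottle of merlot €33.67: beer, wine and spirits → 7.25% → €2.44
Bottle of rosé €10.41: beer, wine and spirits → 7.25% → €0.75
Tax on beer, wine and spirits = €1.28 + €5.59 + €2.44 + €0.75 = €10.06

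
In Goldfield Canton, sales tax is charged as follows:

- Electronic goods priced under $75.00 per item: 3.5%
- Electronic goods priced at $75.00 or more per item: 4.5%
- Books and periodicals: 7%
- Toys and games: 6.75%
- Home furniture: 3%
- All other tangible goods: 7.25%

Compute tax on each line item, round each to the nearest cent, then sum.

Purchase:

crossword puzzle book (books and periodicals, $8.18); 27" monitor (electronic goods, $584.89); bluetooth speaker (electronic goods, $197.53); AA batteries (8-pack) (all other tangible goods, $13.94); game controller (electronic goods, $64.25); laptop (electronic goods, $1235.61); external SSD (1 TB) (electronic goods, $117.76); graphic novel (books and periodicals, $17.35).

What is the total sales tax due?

$101.15

Crossword puzzle book $8.18: books and periodicals → 7% → $0.57
27" monitor $584.89: electronic goods, $75.00 or more → 4.5% → $26.32
Bluetooth speaker $197.53: electronic goods, $75.00 or more → 4.5% → $8.89
AA batteries (8-pack) $13.94: all other tangible goods → 7.25% → $1.01
Game controller $64.25: electronic goods, under $75.00 → 3.5% → $2.25
Laptop $1235.61: electronic goods, $75.00 or more → 4.5% → $55.60
External SSD (1 TB) $117.76: electronic goods, $75.00 or more → 4.5% → $5.30
Graphic novel $17.35: books and periodicals → 7% → $1.21
Total tax = $0.57 + $26.32 + $8.89 + $1.01 + $2.25 + $55.60 + $5.30 + $1.21 = $101.15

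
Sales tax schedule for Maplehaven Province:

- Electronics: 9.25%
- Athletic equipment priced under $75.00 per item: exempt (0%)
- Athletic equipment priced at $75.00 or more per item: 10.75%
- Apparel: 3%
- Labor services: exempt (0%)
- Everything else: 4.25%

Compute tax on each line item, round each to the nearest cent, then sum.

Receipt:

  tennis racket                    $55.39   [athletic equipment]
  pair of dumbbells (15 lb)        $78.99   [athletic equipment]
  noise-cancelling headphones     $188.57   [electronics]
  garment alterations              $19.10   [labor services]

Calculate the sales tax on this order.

Tennis racket $55.39: athletic equipment, under $75.00 → 0% → $0.00
Pair of dumbbells (15 lb) $78.99: athletic equipment, $75.00 or more → 10.75% → $8.49
Noise-cancelling headphones $188.57: electronics → 9.25% → $17.44
Garment alterations $19.10: labor services → 0% → $0.00
Total tax = $8.49 + $17.44 = $25.93

$25.93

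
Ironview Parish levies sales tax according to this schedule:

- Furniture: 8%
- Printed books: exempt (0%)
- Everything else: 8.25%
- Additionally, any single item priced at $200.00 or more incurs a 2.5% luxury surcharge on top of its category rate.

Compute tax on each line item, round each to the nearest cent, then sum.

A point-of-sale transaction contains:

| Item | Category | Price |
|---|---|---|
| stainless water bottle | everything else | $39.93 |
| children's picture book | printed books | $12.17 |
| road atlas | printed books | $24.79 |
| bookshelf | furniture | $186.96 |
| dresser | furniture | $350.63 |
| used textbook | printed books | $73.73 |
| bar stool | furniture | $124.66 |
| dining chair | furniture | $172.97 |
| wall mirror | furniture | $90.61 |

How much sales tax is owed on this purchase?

Stainless water bottle $39.93: everything else → 8.25% → $3.29
Children's picture book $12.17: printed books → 0% → $0.00
Road atlas $24.79: printed books → 0% → $0.00
Bookshelf $186.96: furniture → 8% → $14.96
Dresser $350.63: furniture → 8% + 2.5% surcharge = 10.5% → $36.82
Used textbook $73.73: printed books → 0% → $0.00
Bar stool $124.66: furniture → 8% → $9.97
Dining chair $172.97: furniture → 8% → $13.84
Wall mirror $90.61: furniture → 8% → $7.25
Total tax = $3.29 + $14.96 + $36.82 + $9.97 + $13.84 + $7.25 = $86.13

$86.13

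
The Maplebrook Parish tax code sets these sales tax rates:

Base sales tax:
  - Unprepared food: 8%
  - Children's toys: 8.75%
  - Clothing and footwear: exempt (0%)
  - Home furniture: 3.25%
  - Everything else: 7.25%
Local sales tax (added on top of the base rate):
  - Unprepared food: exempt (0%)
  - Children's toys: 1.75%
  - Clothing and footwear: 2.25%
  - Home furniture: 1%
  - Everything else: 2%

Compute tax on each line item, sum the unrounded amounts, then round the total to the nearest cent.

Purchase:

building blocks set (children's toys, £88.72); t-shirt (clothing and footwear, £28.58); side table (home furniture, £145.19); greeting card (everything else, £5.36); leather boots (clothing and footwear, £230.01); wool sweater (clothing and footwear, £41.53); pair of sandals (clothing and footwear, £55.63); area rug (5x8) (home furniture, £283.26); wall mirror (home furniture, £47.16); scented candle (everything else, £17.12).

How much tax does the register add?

Building blocks set £88.72: children's toys → 8.75% + 1.75% local = 10.5% → £9.3156
T-shirt £28.58: clothing and footwear → 0% + 2.25% local = 2.25% → £0.64305
Side table £145.19: home furniture → 3.25% + 1% local = 4.25% → £6.170575
Greeting card £5.36: everything else → 7.25% + 2% local = 9.25% → £0.4958
Leather boots £230.01: clothing and footwear → 0% + 2.25% local = 2.25% → £5.175225
Wool sweater £41.53: clothing and footwear → 0% + 2.25% local = 2.25% → £0.934425
Pair of sandals £55.63: clothing and footwear → 0% + 2.25% local = 2.25% → £1.251675
Area rug (5x8) £283.26: home furniture → 3.25% + 1% local = 4.25% → £12.03855
Wall mirror £47.16: home furniture → 3.25% + 1% local = 4.25% → £2.0043
Scented candle £17.12: everything else → 7.25% + 2% local = 9.25% → £1.5836
Unrounded tax sum = £39.6128 → £39.61

£39.61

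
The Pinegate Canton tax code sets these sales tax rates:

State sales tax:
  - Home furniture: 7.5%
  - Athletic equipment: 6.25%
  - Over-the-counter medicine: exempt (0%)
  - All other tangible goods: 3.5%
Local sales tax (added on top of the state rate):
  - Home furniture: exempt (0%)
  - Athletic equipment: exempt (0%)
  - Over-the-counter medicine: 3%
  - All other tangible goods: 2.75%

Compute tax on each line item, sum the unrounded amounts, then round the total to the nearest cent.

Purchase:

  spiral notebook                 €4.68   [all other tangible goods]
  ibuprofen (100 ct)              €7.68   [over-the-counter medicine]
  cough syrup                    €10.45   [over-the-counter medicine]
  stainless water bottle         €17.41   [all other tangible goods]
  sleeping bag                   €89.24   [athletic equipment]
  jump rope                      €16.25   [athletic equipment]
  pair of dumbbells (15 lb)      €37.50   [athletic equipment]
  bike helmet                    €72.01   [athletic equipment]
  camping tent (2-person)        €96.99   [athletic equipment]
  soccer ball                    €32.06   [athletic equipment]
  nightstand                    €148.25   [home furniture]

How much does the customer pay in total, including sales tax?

Spiral notebook €4.68: all other tangible goods → 3.5% + 2.75% local = 6.25% → €0.2925
Ibuprofen (100 ct) €7.68: over-the-counter medicine → 0% + 3% local = 3% → €0.2304
Cough syrup €10.45: over-the-counter medicine → 0% + 3% local = 3% → €0.3135
Stainless water bottle €17.41: all other tangible goods → 3.5% + 2.75% local = 6.25% → €1.088125
Sleeping bag €89.24: athletic equipment → 6.25% + 0% local = 6.25% → €5.5775
Jump rope €16.25: athletic equipment → 6.25% + 0% local = 6.25% → €1.015625
Pair of dumbbells (15 lb) €37.50: athletic equipment → 6.25% + 0% local = 6.25% → €2.34375
Bike helmet €72.01: athletic equipment → 6.25% + 0% local = 6.25% → €4.500625
Camping tent (2-person) €96.99: athletic equipment → 6.25% + 0% local = 6.25% → €6.061875
Soccer ball €32.06: athletic equipment → 6.25% + 0% local = 6.25% → €2.00375
Nightstand €148.25: home furniture → 7.5% + 0% local = 7.5% → €11.11875
Subtotal = €532.52; unrounded tax = €34.5464 → €34.55; total due = €567.07

€567.07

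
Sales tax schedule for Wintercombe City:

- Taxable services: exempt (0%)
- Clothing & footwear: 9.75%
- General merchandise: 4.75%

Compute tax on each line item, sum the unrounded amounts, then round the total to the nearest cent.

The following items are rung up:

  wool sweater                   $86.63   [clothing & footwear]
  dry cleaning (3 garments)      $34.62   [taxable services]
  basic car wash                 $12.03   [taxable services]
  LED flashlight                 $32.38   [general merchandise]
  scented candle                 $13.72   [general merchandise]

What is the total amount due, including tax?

Wool sweater $86.63: clothing & footwear → 9.75% → $8.446425
Dry cleaning (3 garments) $34.62: taxable services → 0% → $0.00
Basic car wash $12.03: taxable services → 0% → $0.00
LED flashlight $32.38: general merchandise → 4.75% → $1.53805
Scented candle $13.72: general merchandise → 4.75% → $0.6517
Subtotal = $179.38; unrounded tax = $10.636175 → $10.64; total due = $190.02

$190.02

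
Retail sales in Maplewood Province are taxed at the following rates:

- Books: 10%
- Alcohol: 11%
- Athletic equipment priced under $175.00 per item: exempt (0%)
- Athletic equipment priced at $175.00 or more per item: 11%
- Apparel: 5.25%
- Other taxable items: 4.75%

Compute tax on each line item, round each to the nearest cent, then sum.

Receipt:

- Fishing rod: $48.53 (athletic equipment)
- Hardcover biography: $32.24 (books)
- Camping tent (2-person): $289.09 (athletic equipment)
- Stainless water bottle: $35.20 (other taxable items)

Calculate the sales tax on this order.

$36.69

Fishing rod $48.53: athletic equipment, under $175.00 → 0% → $0.00
Hardcover biography $32.24: books → 10% → $3.22
Camping tent (2-person) $289.09: athletic equipment, $175.00 or more → 11% → $31.80
Stainless water bottle $35.20: other taxable items → 4.75% → $1.67
Total tax = $3.22 + $31.80 + $1.67 = $36.69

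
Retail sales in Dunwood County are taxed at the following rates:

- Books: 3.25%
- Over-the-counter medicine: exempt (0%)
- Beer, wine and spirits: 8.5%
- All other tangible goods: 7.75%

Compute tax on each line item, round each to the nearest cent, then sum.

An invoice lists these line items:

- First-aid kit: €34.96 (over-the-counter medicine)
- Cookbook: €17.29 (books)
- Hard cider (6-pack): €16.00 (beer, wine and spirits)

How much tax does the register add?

€1.92

First-aid kit €34.96: over-the-counter medicine → 0% → €0.00
Cookbook €17.29: books → 3.25% → €0.56
Hard cider (6-pack) €16.00: beer, wine and spirits → 8.5% → €1.36
Total tax = €0.56 + €1.36 = €1.92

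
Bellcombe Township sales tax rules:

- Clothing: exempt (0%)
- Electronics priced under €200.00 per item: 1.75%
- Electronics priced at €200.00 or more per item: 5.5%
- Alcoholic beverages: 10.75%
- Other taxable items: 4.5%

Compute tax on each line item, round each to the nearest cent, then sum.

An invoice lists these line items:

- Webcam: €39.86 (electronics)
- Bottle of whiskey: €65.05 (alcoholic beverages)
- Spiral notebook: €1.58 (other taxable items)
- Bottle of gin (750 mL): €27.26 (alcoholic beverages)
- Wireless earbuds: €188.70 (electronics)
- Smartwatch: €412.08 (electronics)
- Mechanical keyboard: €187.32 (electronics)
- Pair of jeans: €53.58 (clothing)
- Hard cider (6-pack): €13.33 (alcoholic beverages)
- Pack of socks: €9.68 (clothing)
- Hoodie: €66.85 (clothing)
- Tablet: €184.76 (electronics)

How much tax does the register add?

Webcam €39.86: electronics, under €200.00 → 1.75% → €0.70
Bottle of whiskey €65.05: alcoholic beverages → 10.75% → €6.99
Spiral notebook €1.58: other taxable items → 4.5% → €0.07
Bottle of gin (750 mL) €27.26: alcoholic beverages → 10.75% → €2.93
Wireless earbuds €188.70: electronics, under €200.00 → 1.75% → €3.30
Smartwatch €412.08: electronics, €200.00 or more → 5.5% → €22.66
Mechanical keyboard €187.32: electronics, under €200.00 → 1.75% → €3.28
Pair of jeans €53.58: clothing → 0% → €0.00
Hard cider (6-pack) €13.33: alcoholic beverages → 10.75% → €1.43
Pack of socks €9.68: clothing → 0% → €0.00
Hoodie €66.85: clothing → 0% → €0.00
Tablet €184.76: electronics, under €200.00 → 1.75% → €3.23
Total tax = €0.70 + €6.99 + €0.07 + €2.93 + €3.30 + €22.66 + €3.28 + €1.43 + €3.23 = €44.59

€44.59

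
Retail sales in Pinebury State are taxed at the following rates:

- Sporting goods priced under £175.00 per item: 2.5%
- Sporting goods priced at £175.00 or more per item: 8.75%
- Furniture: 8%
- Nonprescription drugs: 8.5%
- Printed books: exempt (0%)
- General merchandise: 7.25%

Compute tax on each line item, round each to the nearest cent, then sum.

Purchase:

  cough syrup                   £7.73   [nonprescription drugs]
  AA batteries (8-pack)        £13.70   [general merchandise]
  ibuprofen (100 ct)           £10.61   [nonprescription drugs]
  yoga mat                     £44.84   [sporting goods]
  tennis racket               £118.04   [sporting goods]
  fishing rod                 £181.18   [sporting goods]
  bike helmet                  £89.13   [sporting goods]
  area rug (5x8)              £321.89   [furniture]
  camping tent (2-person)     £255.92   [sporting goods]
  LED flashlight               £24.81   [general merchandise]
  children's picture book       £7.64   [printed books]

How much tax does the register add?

Cough syrup £7.73: nonprescription drugs → 8.5% → £0.66
AA batteries (8-pack) £13.70: general merchandise → 7.25% → £0.99
Ibuprofen (100 ct) £10.61: nonprescription drugs → 8.5% → £0.90
Yoga mat £44.84: sporting goods, under £175.00 → 2.5% → £1.12
Tennis racket £118.04: sporting goods, under £175.00 → 2.5% → £2.95
Fishing rod £181.18: sporting goods, £175.00 or more → 8.75% → £15.85
Bike helmet £89.13: sporting goods, under £175.00 → 2.5% → £2.23
Area rug (5x8) £321.89: furniture → 8% → £25.75
Camping tent (2-person) £255.92: sporting goods, £175.00 or more → 8.75% → £22.39
LED flashlight £24.81: general merchandise → 7.25% → £1.80
Children's picture book £7.64: printed books → 0% → £0.00
Total tax = £0.66 + £0.99 + £0.90 + £1.12 + £2.95 + £15.85 + £2.23 + £25.75 + £22.39 + £1.80 = £74.64

£74.64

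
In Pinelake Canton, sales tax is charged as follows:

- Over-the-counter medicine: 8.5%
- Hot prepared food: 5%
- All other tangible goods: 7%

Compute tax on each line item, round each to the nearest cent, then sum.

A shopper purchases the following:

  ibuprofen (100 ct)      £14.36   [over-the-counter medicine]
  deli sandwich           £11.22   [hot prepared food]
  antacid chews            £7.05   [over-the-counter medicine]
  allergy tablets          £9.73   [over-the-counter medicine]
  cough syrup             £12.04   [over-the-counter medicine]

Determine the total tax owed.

Ibuprofen (100 ct) £14.36: over-the-counter medicine → 8.5% → £1.22
Deli sandwich £11.22: hot prepared food → 5% → £0.56
Antacid chews £7.05: over-the-counter medicine → 8.5% → £0.60
Allergy tablets £9.73: over-the-counter medicine → 8.5% → £0.83
Cough syrup £12.04: over-the-counter medicine → 8.5% → £1.02
Total tax = £1.22 + £0.56 + £0.60 + £0.83 + £1.02 = £4.23

£4.23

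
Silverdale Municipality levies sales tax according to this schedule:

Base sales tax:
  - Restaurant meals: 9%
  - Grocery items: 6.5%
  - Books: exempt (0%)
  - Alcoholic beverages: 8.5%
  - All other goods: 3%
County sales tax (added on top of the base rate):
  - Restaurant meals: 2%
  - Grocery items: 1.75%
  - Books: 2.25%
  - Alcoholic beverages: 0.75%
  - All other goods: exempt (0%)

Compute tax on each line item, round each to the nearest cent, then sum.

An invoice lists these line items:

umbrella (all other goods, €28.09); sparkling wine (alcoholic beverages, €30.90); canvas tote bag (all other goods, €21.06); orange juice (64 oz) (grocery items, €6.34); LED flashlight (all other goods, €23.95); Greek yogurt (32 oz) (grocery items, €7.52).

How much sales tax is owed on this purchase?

Umbrella €28.09: all other goods → 3% + 0% county = 3% → €0.84
Sparkling wine €30.90: alcoholic beverages → 8.5% + 0.75% county = 9.25% → €2.86
Canvas tote bag €21.06: all other goods → 3% + 0% county = 3% → €0.63
Orange juice (64 oz) €6.34: grocery items → 6.5% + 1.75% county = 8.25% → €0.52
LED flashlight €23.95: all other goods → 3% + 0% county = 3% → €0.72
Greek yogurt (32 oz) €7.52: grocery items → 6.5% + 1.75% county = 8.25% → €0.62
Total tax = €0.84 + €2.86 + €0.63 + €0.52 + €0.72 + €0.62 = €6.19

€6.19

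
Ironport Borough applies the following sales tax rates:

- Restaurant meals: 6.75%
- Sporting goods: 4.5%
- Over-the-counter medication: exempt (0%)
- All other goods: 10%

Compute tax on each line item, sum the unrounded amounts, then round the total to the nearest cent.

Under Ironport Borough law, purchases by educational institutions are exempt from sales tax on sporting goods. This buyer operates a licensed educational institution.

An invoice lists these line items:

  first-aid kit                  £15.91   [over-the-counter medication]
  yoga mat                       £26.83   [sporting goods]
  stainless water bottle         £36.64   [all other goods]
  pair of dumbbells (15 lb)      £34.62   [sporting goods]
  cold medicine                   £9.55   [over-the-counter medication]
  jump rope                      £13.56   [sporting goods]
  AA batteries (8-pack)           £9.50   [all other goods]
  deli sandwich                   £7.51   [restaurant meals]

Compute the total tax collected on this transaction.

£5.12

First-aid kit £15.91: over-the-counter medication → 0% → £0.00
Yoga mat £26.83: sporting goods, buyer-exempt → 0% → £0.00
Stainless water bottle £36.64: all other goods → 10% → £3.664
Pair of dumbbells (15 lb) £34.62: sporting goods, buyer-exempt → 0% → £0.00
Cold medicine £9.55: over-the-counter medication → 0% → £0.00
Jump rope £13.56: sporting goods, buyer-exempt → 0% → £0.00
AA batteries (8-pack) £9.50: all other goods → 10% → £0.95
Deli sandwich £7.51: restaurant meals → 6.75% → £0.506925
Unrounded tax sum = £5.120925 → £5.12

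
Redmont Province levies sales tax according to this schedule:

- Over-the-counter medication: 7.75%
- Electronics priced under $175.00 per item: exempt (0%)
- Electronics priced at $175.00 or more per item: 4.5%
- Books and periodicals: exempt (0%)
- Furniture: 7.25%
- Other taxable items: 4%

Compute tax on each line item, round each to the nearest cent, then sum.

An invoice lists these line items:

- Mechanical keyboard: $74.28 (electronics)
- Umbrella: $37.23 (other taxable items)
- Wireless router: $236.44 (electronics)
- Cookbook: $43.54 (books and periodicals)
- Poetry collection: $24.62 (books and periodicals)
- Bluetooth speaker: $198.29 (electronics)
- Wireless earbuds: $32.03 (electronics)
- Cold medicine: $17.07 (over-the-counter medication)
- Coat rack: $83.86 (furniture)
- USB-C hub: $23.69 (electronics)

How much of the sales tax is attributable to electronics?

Mechanical keyboard $74.28: electronics, under $175.00 → 0% → $0.00
Wireless router $236.44: electronics, $175.00 or more → 4.5% → $10.64
Bluetooth speaker $198.29: electronics, $175.00 or more → 4.5% → $8.92
Wireless earbuds $32.03: electronics, under $175.00 → 0% → $0.00
USB-C hub $23.69: electronics, under $175.00 → 0% → $0.00
Tax on electronics = $0.00 + $10.64 + $8.92 + $0.00 + $0.00 = $19.56

$19.56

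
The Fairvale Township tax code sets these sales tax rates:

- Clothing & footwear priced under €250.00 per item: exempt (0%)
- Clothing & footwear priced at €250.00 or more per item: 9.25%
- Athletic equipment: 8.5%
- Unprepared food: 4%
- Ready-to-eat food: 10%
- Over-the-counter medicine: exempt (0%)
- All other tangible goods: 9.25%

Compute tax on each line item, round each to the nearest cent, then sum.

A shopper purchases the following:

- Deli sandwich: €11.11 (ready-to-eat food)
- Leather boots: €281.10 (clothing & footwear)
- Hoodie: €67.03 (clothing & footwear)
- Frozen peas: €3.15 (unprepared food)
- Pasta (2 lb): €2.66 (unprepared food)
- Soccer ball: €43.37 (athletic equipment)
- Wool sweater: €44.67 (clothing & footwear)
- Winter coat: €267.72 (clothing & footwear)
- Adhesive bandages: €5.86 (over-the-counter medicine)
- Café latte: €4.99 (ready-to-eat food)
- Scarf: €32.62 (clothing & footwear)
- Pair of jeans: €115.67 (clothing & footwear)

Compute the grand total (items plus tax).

€936.25

Deli sandwich €11.11: ready-to-eat food → 10% → €1.11
Leather boots €281.10: clothing & footwear, €250.00 or more → 9.25% → €26.00
Hoodie €67.03: clothing & footwear, under €250.00 → 0% → €0.00
Frozen peas €3.15: unprepared food → 4% → €0.13
Pasta (2 lb) €2.66: unprepared food → 4% → €0.11
Soccer ball €43.37: athletic equipment → 8.5% → €3.69
Wool sweater €44.67: clothing & footwear, under €250.00 → 0% → €0.00
Winter coat €267.72: clothing & footwear, €250.00 or more → 9.25% → €24.76
Adhesive bandages €5.86: over-the-counter medicine → 0% → €0.00
Café latte €4.99: ready-to-eat food → 10% → €0.50
Scarf €32.62: clothing & footwear, under €250.00 → 0% → €0.00
Pair of jeans €115.67: clothing & footwear, under €250.00 → 0% → €0.00
Subtotal = €879.95; tax = €56.30; total due = €936.25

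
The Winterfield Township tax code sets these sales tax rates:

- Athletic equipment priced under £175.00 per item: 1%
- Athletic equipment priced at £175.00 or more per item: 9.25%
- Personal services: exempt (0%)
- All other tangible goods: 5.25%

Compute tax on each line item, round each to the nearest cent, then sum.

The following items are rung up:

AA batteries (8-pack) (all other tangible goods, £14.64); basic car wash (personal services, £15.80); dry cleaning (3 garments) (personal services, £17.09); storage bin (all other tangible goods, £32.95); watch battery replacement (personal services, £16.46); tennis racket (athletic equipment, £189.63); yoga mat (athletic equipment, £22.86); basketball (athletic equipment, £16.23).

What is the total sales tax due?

AA batteries (8-pack) £14.64: all other tangible goods → 5.25% → £0.77
Basic car wash £15.80: personal services → 0% → £0.00
Dry cleaning (3 garments) £17.09: personal services → 0% → £0.00
Storage bin £32.95: all other tangible goods → 5.25% → £1.73
Watch battery replacement £16.46: personal services → 0% → £0.00
Tennis racket £189.63: athletic equipment, £175.00 or more → 9.25% → £17.54
Yoga mat £22.86: athletic equipment, under £175.00 → 1% → £0.23
Basketball £16.23: athletic equipment, under £175.00 → 1% → £0.16
Total tax = £0.77 + £1.73 + £17.54 + £0.23 + £0.16 = £20.43

£20.43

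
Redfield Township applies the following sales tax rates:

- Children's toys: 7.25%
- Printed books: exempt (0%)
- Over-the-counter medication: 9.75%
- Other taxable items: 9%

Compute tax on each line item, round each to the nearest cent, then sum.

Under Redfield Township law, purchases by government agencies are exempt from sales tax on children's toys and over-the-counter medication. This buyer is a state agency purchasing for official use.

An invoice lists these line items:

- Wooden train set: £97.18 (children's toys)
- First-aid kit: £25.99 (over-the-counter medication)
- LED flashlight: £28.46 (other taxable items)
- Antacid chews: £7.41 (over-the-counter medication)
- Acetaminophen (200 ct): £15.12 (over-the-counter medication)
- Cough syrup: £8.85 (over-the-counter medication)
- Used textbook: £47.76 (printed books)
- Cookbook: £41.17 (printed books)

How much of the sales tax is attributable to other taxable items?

£2.56

LED flashlight £28.46: other taxable items → 9% → £2.56
Tax on other taxable items = £2.56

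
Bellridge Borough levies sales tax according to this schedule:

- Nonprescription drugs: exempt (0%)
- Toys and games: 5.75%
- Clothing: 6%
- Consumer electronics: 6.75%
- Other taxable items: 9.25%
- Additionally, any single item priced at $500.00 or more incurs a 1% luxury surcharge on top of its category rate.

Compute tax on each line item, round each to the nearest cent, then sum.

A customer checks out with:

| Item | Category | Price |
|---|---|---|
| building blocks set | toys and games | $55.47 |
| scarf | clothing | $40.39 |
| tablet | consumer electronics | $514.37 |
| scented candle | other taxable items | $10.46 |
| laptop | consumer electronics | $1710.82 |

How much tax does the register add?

Building blocks set $55.47: toys and games → 5.75% → $3.19
Scarf $40.39: clothing → 6% → $2.42
Tablet $514.37: consumer electronics → 6.75% + 1% surcharge = 7.75% → $39.86
Scented candle $10.46: other taxable items → 9.25% → $0.97
Laptop $1710.82: consumer electronics → 6.75% + 1% surcharge = 7.75% → $132.59
Total tax = $3.19 + $2.42 + $39.86 + $0.97 + $132.59 = $179.03

$179.03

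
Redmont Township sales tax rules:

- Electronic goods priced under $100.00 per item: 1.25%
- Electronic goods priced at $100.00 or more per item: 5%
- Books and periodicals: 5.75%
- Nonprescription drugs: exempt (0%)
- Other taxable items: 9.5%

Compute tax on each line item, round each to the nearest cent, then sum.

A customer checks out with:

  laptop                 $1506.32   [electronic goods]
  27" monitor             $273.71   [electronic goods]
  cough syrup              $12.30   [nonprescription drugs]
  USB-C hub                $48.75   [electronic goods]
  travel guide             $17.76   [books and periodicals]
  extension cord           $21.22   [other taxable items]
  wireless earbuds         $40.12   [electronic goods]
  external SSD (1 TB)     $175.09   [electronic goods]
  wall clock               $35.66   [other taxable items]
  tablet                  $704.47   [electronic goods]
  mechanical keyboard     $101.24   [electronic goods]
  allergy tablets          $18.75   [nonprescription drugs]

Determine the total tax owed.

Laptop $1506.32: electronic goods, $100.00 or more → 5% → $75.32
27" monitor $273.71: electronic goods, $100.00 or more → 5% → $13.69
Cough syrup $12.30: nonprescription drugs → 0% → $0.00
USB-C hub $48.75: electronic goods, under $100.00 → 1.25% → $0.61
Travel guide $17.76: books and periodicals → 5.75% → $1.02
Extension cord $21.22: other taxable items → 9.5% → $2.02
Wireless earbuds $40.12: electronic goods, under $100.00 → 1.25% → $0.50
External SSD (1 TB) $175.09: electronic goods, $100.00 or more → 5% → $8.75
Wall clock $35.66: other taxable items → 9.5% → $3.39
Tablet $704.47: electronic goods, $100.00 or more → 5% → $35.22
Mechanical keyboard $101.24: electronic goods, $100.00 or more → 5% → $5.06
Allergy tablets $18.75: nonprescription drugs → 0% → $0.00
Total tax = $75.32 + $13.69 + $0.61 + $1.02 + $2.02 + $0.50 + $8.75 + $3.39 + $35.22 + $5.06 = $145.58

$145.58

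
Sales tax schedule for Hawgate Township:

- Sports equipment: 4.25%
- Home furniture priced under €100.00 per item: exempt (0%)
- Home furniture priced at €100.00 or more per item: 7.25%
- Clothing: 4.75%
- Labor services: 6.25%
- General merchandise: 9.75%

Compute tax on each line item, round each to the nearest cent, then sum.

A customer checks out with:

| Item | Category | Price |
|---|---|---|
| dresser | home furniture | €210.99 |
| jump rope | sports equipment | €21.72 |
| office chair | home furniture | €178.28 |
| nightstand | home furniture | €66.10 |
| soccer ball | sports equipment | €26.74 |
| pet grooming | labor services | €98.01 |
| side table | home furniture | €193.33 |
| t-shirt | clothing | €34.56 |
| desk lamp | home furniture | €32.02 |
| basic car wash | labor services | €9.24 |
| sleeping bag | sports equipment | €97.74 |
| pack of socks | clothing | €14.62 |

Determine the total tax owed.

€57.50

Dresser €210.99: home furniture, €100.00 or more → 7.25% → €15.30
Jump rope €21.72: sports equipment → 4.25% → €0.92
Office chair €178.28: home furniture, €100.00 or more → 7.25% → €12.93
Nightstand €66.10: home furniture, under €100.00 → 0% → €0.00
Soccer ball €26.74: sports equipment → 4.25% → €1.14
Pet grooming €98.01: labor services → 6.25% → €6.13
Side table €193.33: home furniture, €100.00 or more → 7.25% → €14.02
T-shirt €34.56: clothing → 4.75% → €1.64
Desk lamp €32.02: home furniture, under €100.00 → 0% → €0.00
Basic car wash €9.24: labor services → 6.25% → €0.58
Sleeping bag €97.74: sports equipment → 4.25% → €4.15
Pack of socks €14.62: clothing → 4.75% → €0.69
Total tax = €15.30 + €0.92 + €12.93 + €1.14 + €6.13 + €14.02 + €1.64 + €0.58 + €4.15 + €0.69 = €57.50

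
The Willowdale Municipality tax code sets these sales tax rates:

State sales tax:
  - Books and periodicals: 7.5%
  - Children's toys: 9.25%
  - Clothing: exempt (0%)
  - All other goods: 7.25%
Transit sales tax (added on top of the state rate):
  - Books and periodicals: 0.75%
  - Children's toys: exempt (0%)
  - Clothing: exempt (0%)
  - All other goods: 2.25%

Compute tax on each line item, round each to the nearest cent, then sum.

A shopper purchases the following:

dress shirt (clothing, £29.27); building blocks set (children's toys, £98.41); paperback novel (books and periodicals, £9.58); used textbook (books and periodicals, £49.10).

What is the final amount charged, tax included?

Dress shirt £29.27: clothing → 0% + 0% transit = 0% → £0.00
Building blocks set £98.41: children's toys → 9.25% + 0% transit = 9.25% → £9.10
Paperback novel £9.58: books and periodicals → 7.5% + 0.75% transit = 8.25% → £0.79
Used textbook £49.10: books and periodicals → 7.5% + 0.75% transit = 8.25% → £4.05
Subtotal = £186.36; tax = £13.94; total due = £200.30

£200.30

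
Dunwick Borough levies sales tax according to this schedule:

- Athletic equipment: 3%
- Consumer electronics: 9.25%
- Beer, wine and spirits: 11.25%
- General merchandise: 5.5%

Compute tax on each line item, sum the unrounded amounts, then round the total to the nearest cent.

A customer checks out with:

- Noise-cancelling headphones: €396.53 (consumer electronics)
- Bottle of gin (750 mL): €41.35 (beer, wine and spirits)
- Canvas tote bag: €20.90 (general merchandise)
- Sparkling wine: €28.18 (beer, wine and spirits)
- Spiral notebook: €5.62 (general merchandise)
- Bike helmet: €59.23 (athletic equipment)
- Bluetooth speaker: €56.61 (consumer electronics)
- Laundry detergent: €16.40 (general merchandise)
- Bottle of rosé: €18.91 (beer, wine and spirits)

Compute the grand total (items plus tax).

€699.73

Noise-cancelling headphones €396.53: consumer electronics → 9.25% → €36.679025
Bottle of gin (750 mL) €41.35: beer, wine and spirits → 11.25% → €4.651875
Canvas tote bag €20.90: general merchandise → 5.5% → €1.1495
Sparkling wine €28.18: beer, wine and spirits → 11.25% → €3.17025
Spiral notebook €5.62: general merchandise → 5.5% → €0.3091
Bike helmet €59.23: athletic equipment → 3% → €1.7769
Bluetooth speaker €56.61: consumer electronics → 9.25% → €5.236425
Laundry detergent €16.40: general merchandise → 5.5% → €0.902
Bottle of rosé €18.91: beer, wine and spirits → 11.25% → €2.127375
Subtotal = €643.73; unrounded tax = €56.00245 → €56.00; total due = €699.73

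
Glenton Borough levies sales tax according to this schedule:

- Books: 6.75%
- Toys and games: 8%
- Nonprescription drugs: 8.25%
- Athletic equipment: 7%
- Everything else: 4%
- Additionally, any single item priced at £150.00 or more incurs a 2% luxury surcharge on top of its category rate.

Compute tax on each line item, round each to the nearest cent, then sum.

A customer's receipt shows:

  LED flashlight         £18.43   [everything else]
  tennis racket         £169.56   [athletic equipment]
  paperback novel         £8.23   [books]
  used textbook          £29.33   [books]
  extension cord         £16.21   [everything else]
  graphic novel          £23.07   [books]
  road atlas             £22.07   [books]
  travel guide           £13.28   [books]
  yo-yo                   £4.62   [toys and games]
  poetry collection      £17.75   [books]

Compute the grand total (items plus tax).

£347.26

LED flashlight £18.43: everything else → 4% → £0.74
Tennis racket £169.56: athletic equipment → 7% + 2% surcharge = 9% → £15.26
Paperback novel £8.23: books → 6.75% → £0.56
Used textbook £29.33: books → 6.75% → £1.98
Extension cord £16.21: everything else → 4% → £0.65
Graphic novel £23.07: books → 6.75% → £1.56
Road atlas £22.07: books → 6.75% → £1.49
Travel guide £13.28: books → 6.75% → £0.90
Yo-yo £4.62: toys and games → 8% → £0.37
Poetry collection £17.75: books → 6.75% → £1.20
Subtotal = £322.55; tax = £24.71; total due = £347.26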